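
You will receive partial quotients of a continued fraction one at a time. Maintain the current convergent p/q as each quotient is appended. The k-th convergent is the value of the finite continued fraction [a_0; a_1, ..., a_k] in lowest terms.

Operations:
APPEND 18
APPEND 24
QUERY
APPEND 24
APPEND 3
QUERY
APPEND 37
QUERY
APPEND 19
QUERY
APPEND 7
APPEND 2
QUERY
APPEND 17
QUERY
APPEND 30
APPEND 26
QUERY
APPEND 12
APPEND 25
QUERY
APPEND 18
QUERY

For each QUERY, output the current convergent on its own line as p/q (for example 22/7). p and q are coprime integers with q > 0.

433/24
31663/1755
1181941/65512
22488542/1246483
339692012/18828269
5933365939/328871466
4642790790671/257338149940
1401938544746521/77705907438165
25290785635595612/1401804276658499

APPEND 18: p_0 = 18·1 + 0 = 18, q_0 = 18·0 + 1 = 1 → 18/1
APPEND 24: p_1 = 24·18 + 1 = 433, q_1 = 24·1 + 0 = 24 → 433/24
APPEND 24: p_2 = 24·433 + 18 = 10410, q_2 = 24·24 + 1 = 577 → 10410/577
APPEND 3: p_3 = 3·10410 + 433 = 31663, q_3 = 3·577 + 24 = 1755 → 31663/1755
APPEND 37: p_4 = 37·31663 + 10410 = 1181941, q_4 = 37·1755 + 577 = 65512 → 1181941/65512
APPEND 19: p_5 = 19·1181941 + 31663 = 22488542, q_5 = 19·65512 + 1755 = 1246483 → 22488542/1246483
APPEND 7: p_6 = 7·22488542 + 1181941 = 158601735, q_6 = 7·1246483 + 65512 = 8790893 → 158601735/8790893
APPEND 2: p_7 = 2·158601735 + 22488542 = 339692012, q_7 = 2·8790893 + 1246483 = 18828269 → 339692012/18828269
APPEND 17: p_8 = 17·339692012 + 158601735 = 5933365939, q_8 = 17·18828269 + 8790893 = 328871466 → 5933365939/328871466
APPEND 30: p_9 = 30·5933365939 + 339692012 = 178340670182, q_9 = 30·328871466 + 18828269 = 9884972249 → 178340670182/9884972249
APPEND 26: p_10 = 26·178340670182 + 5933365939 = 4642790790671, q_10 = 26·9884972249 + 328871466 = 257338149940 → 4642790790671/257338149940
APPEND 12: p_11 = 12·4642790790671 + 178340670182 = 55891830158234, q_11 = 12·257338149940 + 9884972249 = 3097942771529 → 55891830158234/3097942771529
APPEND 25: p_12 = 25·55891830158234 + 4642790790671 = 1401938544746521, q_12 = 25·3097942771529 + 257338149940 = 77705907438165 → 1401938544746521/77705907438165
APPEND 18: p_13 = 18·1401938544746521 + 55891830158234 = 25290785635595612, q_13 = 18·77705907438165 + 3097942771529 = 1401804276658499 → 25290785635595612/1401804276658499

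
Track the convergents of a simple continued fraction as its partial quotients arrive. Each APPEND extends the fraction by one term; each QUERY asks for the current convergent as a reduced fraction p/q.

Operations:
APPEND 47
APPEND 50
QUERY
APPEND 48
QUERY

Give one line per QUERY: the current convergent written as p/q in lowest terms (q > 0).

APPEND 47: p_0 = 47·1 + 0 = 47, q_0 = 47·0 + 1 = 1 → 47/1
APPEND 50: p_1 = 50·47 + 1 = 2351, q_1 = 50·1 + 0 = 50 → 2351/50
APPEND 48: p_2 = 48·2351 + 47 = 112895, q_2 = 48·50 + 1 = 2401 → 112895/2401

2351/50
112895/2401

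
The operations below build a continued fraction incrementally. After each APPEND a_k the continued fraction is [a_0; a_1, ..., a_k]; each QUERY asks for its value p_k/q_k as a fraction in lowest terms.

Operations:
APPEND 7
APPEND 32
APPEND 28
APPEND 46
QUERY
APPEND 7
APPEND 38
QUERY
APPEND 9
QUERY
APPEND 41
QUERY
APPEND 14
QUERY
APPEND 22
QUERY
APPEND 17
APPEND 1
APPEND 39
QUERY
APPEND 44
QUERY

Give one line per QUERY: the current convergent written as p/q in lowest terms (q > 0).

290347/41294
77762315/11059584
701899571/99826211
28855644726/4103934235
404680925735/57554905501
8931836010896/1270311855257
6438177328863624/915656420149823
283440980199121319/40311805654892339

APPEND 7: p_0 = 7·1 + 0 = 7, q_0 = 7·0 + 1 = 1 → 7/1
APPEND 32: p_1 = 32·7 + 1 = 225, q_1 = 32·1 + 0 = 32 → 225/32
APPEND 28: p_2 = 28·225 + 7 = 6307, q_2 = 28·32 + 1 = 897 → 6307/897
APPEND 46: p_3 = 46·6307 + 225 = 290347, q_3 = 46·897 + 32 = 41294 → 290347/41294
APPEND 7: p_4 = 7·290347 + 6307 = 2038736, q_4 = 7·41294 + 897 = 289955 → 2038736/289955
APPEND 38: p_5 = 38·2038736 + 290347 = 77762315, q_5 = 38·289955 + 41294 = 11059584 → 77762315/11059584
APPEND 9: p_6 = 9·77762315 + 2038736 = 701899571, q_6 = 9·11059584 + 289955 = 99826211 → 701899571/99826211
APPEND 41: p_7 = 41·701899571 + 77762315 = 28855644726, q_7 = 41·99826211 + 11059584 = 4103934235 → 28855644726/4103934235
APPEND 14: p_8 = 14·28855644726 + 701899571 = 404680925735, q_8 = 14·4103934235 + 99826211 = 57554905501 → 404680925735/57554905501
APPEND 22: p_9 = 22·404680925735 + 28855644726 = 8931836010896, q_9 = 22·57554905501 + 4103934235 = 1270311855257 → 8931836010896/1270311855257
APPEND 17: p_10 = 17·8931836010896 + 404680925735 = 152245893110967, q_10 = 17·1270311855257 + 57554905501 = 21652856444870 → 152245893110967/21652856444870
APPEND 1: p_11 = 1·152245893110967 + 8931836010896 = 161177729121863, q_11 = 1·21652856444870 + 1270311855257 = 22923168300127 → 161177729121863/22923168300127
APPEND 39: p_12 = 39·161177729121863 + 152245893110967 = 6438177328863624, q_12 = 39·22923168300127 + 21652856444870 = 915656420149823 → 6438177328863624/915656420149823
APPEND 44: p_13 = 44·6438177328863624 + 161177729121863 = 283440980199121319, q_13 = 44·915656420149823 + 22923168300127 = 40311805654892339 → 283440980199121319/40311805654892339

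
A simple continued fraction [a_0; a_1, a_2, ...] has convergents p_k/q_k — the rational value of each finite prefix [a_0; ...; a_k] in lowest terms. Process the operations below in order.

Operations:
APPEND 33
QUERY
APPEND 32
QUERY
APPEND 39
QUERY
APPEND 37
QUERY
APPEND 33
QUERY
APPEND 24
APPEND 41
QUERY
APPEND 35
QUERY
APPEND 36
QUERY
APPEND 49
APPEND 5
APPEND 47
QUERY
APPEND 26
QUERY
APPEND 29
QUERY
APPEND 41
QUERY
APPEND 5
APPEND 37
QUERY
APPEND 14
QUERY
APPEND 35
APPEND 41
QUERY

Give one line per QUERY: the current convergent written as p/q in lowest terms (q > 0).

APPEND 33: p_0 = 33·1 + 0 = 33, q_0 = 33·0 + 1 = 1 → 33/1
APPEND 32: p_1 = 32·33 + 1 = 1057, q_1 = 32·1 + 0 = 32 → 1057/32
APPEND 39: p_2 = 39·1057 + 33 = 41256, q_2 = 39·32 + 1 = 1249 → 41256/1249
APPEND 37: p_3 = 37·41256 + 1057 = 1527529, q_3 = 37·1249 + 32 = 46245 → 1527529/46245
APPEND 33: p_4 = 33·1527529 + 41256 = 50449713, q_4 = 33·46245 + 1249 = 1527334 → 50449713/1527334
APPEND 24: p_5 = 24·50449713 + 1527529 = 1212320641, q_5 = 24·1527334 + 46245 = 36702261 → 1212320641/36702261
APPEND 41: p_6 = 41·1212320641 + 50449713 = 49755595994, q_6 = 41·36702261 + 1527334 = 1506320035 → 49755595994/1506320035
APPEND 35: p_7 = 35·49755595994 + 1212320641 = 1742658180431, q_7 = 35·1506320035 + 36702261 = 52757903486 → 1742658180431/52757903486
APPEND 36: p_8 = 36·1742658180431 + 49755595994 = 62785450091510, q_8 = 36·52757903486 + 1506320035 = 1900790845531 → 62785450091510/1900790845531
APPEND 49: p_9 = 49·62785450091510 + 1742658180431 = 3078229712664421, q_9 = 49·1900790845531 + 52757903486 = 93191509334505 → 3078229712664421/93191509334505
APPEND 5: p_10 = 5·3078229712664421 + 62785450091510 = 15453934013413615, q_10 = 5·93191509334505 + 1900790845531 = 467858337518056 → 15453934013413615/467858337518056
APPEND 47: p_11 = 47·15453934013413615 + 3078229712664421 = 729413128343104326, q_11 = 47·467858337518056 + 93191509334505 = 22082533372683137 → 729413128343104326/22082533372683137
APPEND 26: p_12 = 26·729413128343104326 + 15453934013413615 = 18980195270934126091, q_12 = 26·22082533372683137 + 467858337518056 = 574613726027279618 → 18980195270934126091/574613726027279618
APPEND 29: p_13 = 29·18980195270934126091 + 729413128343104326 = 551155075985432760965, q_13 = 29·574613726027279618 + 22082533372683137 = 16685880588163792059 → 551155075985432760965/16685880588163792059
APPEND 41: p_14 = 41·551155075985432760965 + 18980195270934126091 = 22616338310673677325656, q_14 = 41·16685880588163792059 + 574613726027279618 = 684695717840742754037 → 22616338310673677325656/684695717840742754037
APPEND 5: p_15 = 5·22616338310673677325656 + 551155075985432760965 = 113632846629353819389245, q_15 = 5·684695717840742754037 + 16685880588163792059 = 3440164469791877562244 → 113632846629353819389245/3440164469791877562244
APPEND 37: p_16 = 37·113632846629353819389245 + 22616338310673677325656 = 4227031663596764994727721, q_16 = 37·3440164469791877562244 + 684695717840742754037 = 127970781100140212557065 → 4227031663596764994727721/127970781100140212557065
APPEND 14: p_17 = 14·4227031663596764994727721 + 113632846629353819389245 = 59292076136984063745577339, q_17 = 14·127970781100140212557065 + 3440164469791877562244 = 1795031099871754853361154 → 59292076136984063745577339/1795031099871754853361154
APPEND 35: p_18 = 35·59292076136984063745577339 + 4227031663596764994727721 = 2079449696458038996089934586, q_18 = 35·1795031099871754853361154 + 127970781100140212557065 = 62954059276611560080197455 → 2079449696458038996089934586/62954059276611560080197455
APPEND 41: p_19 = 41·2079449696458038996089934586 + 59292076136984063745577339 = 85316729630916582903432895365, q_19 = 41·62954059276611560080197455 + 1795031099871754853361154 = 2582911461440945718141456809 → 85316729630916582903432895365/2582911461440945718141456809

33/1
1057/32
41256/1249
1527529/46245
50449713/1527334
49755595994/1506320035
1742658180431/52757903486
62785450091510/1900790845531
729413128343104326/22082533372683137
18980195270934126091/574613726027279618
551155075985432760965/16685880588163792059
22616338310673677325656/684695717840742754037
4227031663596764994727721/127970781100140212557065
59292076136984063745577339/1795031099871754853361154
85316729630916582903432895365/2582911461440945718141456809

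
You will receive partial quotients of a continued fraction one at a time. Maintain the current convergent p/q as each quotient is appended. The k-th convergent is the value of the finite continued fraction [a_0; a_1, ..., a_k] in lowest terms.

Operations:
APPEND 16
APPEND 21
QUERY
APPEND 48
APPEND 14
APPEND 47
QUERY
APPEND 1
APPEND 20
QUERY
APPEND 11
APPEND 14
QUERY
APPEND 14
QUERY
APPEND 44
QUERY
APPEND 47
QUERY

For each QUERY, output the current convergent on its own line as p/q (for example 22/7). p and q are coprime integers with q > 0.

337/21
10686367/665918
228954207/14267218
35640689573/2220939700
501499063691/31250775263
22101599491977/1377255051272
1039276675186610/64762238185047

APPEND 16: p_0 = 16·1 + 0 = 16, q_0 = 16·0 + 1 = 1 → 16/1
APPEND 21: p_1 = 21·16 + 1 = 337, q_1 = 21·1 + 0 = 21 → 337/21
APPEND 48: p_2 = 48·337 + 16 = 16192, q_2 = 48·21 + 1 = 1009 → 16192/1009
APPEND 14: p_3 = 14·16192 + 337 = 227025, q_3 = 14·1009 + 21 = 14147 → 227025/14147
APPEND 47: p_4 = 47·227025 + 16192 = 10686367, q_4 = 47·14147 + 1009 = 665918 → 10686367/665918
APPEND 1: p_5 = 1·10686367 + 227025 = 10913392, q_5 = 1·665918 + 14147 = 680065 → 10913392/680065
APPEND 20: p_6 = 20·10913392 + 10686367 = 228954207, q_6 = 20·680065 + 665918 = 14267218 → 228954207/14267218
APPEND 11: p_7 = 11·228954207 + 10913392 = 2529409669, q_7 = 11·14267218 + 680065 = 157619463 → 2529409669/157619463
APPEND 14: p_8 = 14·2529409669 + 228954207 = 35640689573, q_8 = 14·157619463 + 14267218 = 2220939700 → 35640689573/2220939700
APPEND 14: p_9 = 14·35640689573 + 2529409669 = 501499063691, q_9 = 14·2220939700 + 157619463 = 31250775263 → 501499063691/31250775263
APPEND 44: p_10 = 44·501499063691 + 35640689573 = 22101599491977, q_10 = 44·31250775263 + 2220939700 = 1377255051272 → 22101599491977/1377255051272
APPEND 47: p_11 = 47·22101599491977 + 501499063691 = 1039276675186610, q_11 = 47·1377255051272 + 31250775263 = 64762238185047 → 1039276675186610/64762238185047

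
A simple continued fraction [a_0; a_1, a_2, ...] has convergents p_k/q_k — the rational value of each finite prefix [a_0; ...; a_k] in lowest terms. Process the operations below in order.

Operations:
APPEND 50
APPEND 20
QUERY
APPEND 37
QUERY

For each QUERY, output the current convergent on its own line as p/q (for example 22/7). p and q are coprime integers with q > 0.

1001/20
37087/741

APPEND 50: p_0 = 50·1 + 0 = 50, q_0 = 50·0 + 1 = 1 → 50/1
APPEND 20: p_1 = 20·50 + 1 = 1001, q_1 = 20·1 + 0 = 20 → 1001/20
APPEND 37: p_2 = 37·1001 + 50 = 37087, q_2 = 37·20 + 1 = 741 → 37087/741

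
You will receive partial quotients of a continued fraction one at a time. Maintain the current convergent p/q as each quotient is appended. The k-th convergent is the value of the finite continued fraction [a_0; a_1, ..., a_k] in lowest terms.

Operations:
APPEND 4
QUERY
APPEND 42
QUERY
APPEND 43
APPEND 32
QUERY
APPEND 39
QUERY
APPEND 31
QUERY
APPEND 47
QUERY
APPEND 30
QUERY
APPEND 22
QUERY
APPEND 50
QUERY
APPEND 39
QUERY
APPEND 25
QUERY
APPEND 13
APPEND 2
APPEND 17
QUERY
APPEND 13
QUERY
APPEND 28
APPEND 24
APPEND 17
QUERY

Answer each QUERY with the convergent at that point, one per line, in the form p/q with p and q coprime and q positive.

4/1
169/42
232841/57866
9088070/2258581
281963011/70073877
13261349587/3295730800
398122450621/98941997877
8771955263249/2180019684094
438995885613071/109099926202577
17129611494173018/4257077141584597
428679283239938521/106536028465817502
202936158091547037542/50434003135821321839
2649778655060578174149/658527027688537425655
30473312283549213817669559/7573273987842386655469346

APPEND 4: p_0 = 4·1 + 0 = 4, q_0 = 4·0 + 1 = 1 → 4/1
APPEND 42: p_1 = 42·4 + 1 = 169, q_1 = 42·1 + 0 = 42 → 169/42
APPEND 43: p_2 = 43·169 + 4 = 7271, q_2 = 43·42 + 1 = 1807 → 7271/1807
APPEND 32: p_3 = 32·7271 + 169 = 232841, q_3 = 32·1807 + 42 = 57866 → 232841/57866
APPEND 39: p_4 = 39·232841 + 7271 = 9088070, q_4 = 39·57866 + 1807 = 2258581 → 9088070/2258581
APPEND 31: p_5 = 31·9088070 + 232841 = 281963011, q_5 = 31·2258581 + 57866 = 70073877 → 281963011/70073877
APPEND 47: p_6 = 47·281963011 + 9088070 = 13261349587, q_6 = 47·70073877 + 2258581 = 3295730800 → 13261349587/3295730800
APPEND 30: p_7 = 30·13261349587 + 281963011 = 398122450621, q_7 = 30·3295730800 + 70073877 = 98941997877 → 398122450621/98941997877
APPEND 22: p_8 = 22·398122450621 + 13261349587 = 8771955263249, q_8 = 22·98941997877 + 3295730800 = 2180019684094 → 8771955263249/2180019684094
APPEND 50: p_9 = 50·8771955263249 + 398122450621 = 438995885613071, q_9 = 50·2180019684094 + 98941997877 = 109099926202577 → 438995885613071/109099926202577
APPEND 39: p_10 = 39·438995885613071 + 8771955263249 = 17129611494173018, q_10 = 39·109099926202577 + 2180019684094 = 4257077141584597 → 17129611494173018/4257077141584597
APPEND 25: p_11 = 25·17129611494173018 + 438995885613071 = 428679283239938521, q_11 = 25·4257077141584597 + 109099926202577 = 106536028465817502 → 428679283239938521/106536028465817502
APPEND 13: p_12 = 13·428679283239938521 + 17129611494173018 = 5589960293613373791, q_12 = 13·106536028465817502 + 4257077141584597 = 1389225447197212123 → 5589960293613373791/1389225447197212123
APPEND 2: p_13 = 2·5589960293613373791 + 428679283239938521 = 11608599870466686103, q_13 = 2·1389225447197212123 + 106536028465817502 = 2884986922860241748 → 11608599870466686103/2884986922860241748
APPEND 17: p_14 = 17·11608599870466686103 + 5589960293613373791 = 202936158091547037542, q_14 = 17·2884986922860241748 + 1389225447197212123 = 50434003135821321839 → 202936158091547037542/50434003135821321839
APPEND 13: p_15 = 13·202936158091547037542 + 11608599870466686103 = 2649778655060578174149, q_15 = 13·50434003135821321839 + 2884986922860241748 = 658527027688537425655 → 2649778655060578174149/658527027688537425655
APPEND 28: p_16 = 28·2649778655060578174149 + 202936158091547037542 = 74396738499787735913714, q_16 = 28·658527027688537425655 + 50434003135821321839 = 18489190778414869240179 → 74396738499787735913714/18489190778414869240179
APPEND 24: p_17 = 24·74396738499787735913714 + 2649778655060578174149 = 1788171502649966240103285, q_17 = 24·18489190778414869240179 + 658527027688537425655 = 444399105709645399189951 → 1788171502649966240103285/444399105709645399189951
APPEND 17: p_18 = 17·1788171502649966240103285 + 74396738499787735913714 = 30473312283549213817669559, q_18 = 17·444399105709645399189951 + 18489190778414869240179 = 7573273987842386655469346 → 30473312283549213817669559/7573273987842386655469346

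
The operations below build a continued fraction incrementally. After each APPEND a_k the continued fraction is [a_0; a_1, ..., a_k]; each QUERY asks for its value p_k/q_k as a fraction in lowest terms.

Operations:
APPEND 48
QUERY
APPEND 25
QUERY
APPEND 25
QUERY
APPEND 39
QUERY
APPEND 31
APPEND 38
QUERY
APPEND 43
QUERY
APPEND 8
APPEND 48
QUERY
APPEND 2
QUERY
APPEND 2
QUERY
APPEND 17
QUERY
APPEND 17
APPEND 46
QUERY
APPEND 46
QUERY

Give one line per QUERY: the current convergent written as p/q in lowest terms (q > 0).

APPEND 48: p_0 = 48·1 + 0 = 48, q_0 = 48·0 + 1 = 1 → 48/1
APPEND 25: p_1 = 25·48 + 1 = 1201, q_1 = 25·1 + 0 = 25 → 1201/25
APPEND 25: p_2 = 25·1201 + 48 = 30073, q_2 = 25·25 + 1 = 626 → 30073/626
APPEND 39: p_3 = 39·30073 + 1201 = 1174048, q_3 = 39·626 + 25 = 24439 → 1174048/24439
APPEND 31: p_4 = 31·1174048 + 30073 = 36425561, q_4 = 31·24439 + 626 = 758235 → 36425561/758235
APPEND 38: p_5 = 38·36425561 + 1174048 = 1385345366, q_5 = 38·758235 + 24439 = 28837369 → 1385345366/28837369
APPEND 43: p_6 = 43·1385345366 + 36425561 = 59606276299, q_6 = 43·28837369 + 758235 = 1240765102 → 59606276299/1240765102
APPEND 8: p_7 = 8·59606276299 + 1385345366 = 478235555758, q_7 = 8·1240765102 + 28837369 = 9954958185 → 478235555758/9954958185
APPEND 48: p_8 = 48·478235555758 + 59606276299 = 23014912952683, q_8 = 48·9954958185 + 1240765102 = 479078757982 → 23014912952683/479078757982
APPEND 2: p_9 = 2·23014912952683 + 478235555758 = 46508061461124, q_9 = 2·479078757982 + 9954958185 = 968112474149 → 46508061461124/968112474149
APPEND 2: p_10 = 2·46508061461124 + 23014912952683 = 116031035874931, q_10 = 2·968112474149 + 479078757982 = 2415303706280 → 116031035874931/2415303706280
APPEND 17: p_11 = 17·116031035874931 + 46508061461124 = 2019035671334951, q_11 = 17·2415303706280 + 968112474149 = 42028275480909 → 2019035671334951/42028275480909
APPEND 17: p_12 = 17·2019035671334951 + 116031035874931 = 34439637448569098, q_12 = 17·42028275480909 + 2415303706280 = 716895986881733 → 34439637448569098/716895986881733
APPEND 46: p_13 = 46·34439637448569098 + 2019035671334951 = 1586242358305513459, q_13 = 46·716895986881733 + 42028275480909 = 33019243672040627 → 1586242358305513459/33019243672040627
APPEND 46: p_14 = 46·1586242358305513459 + 34439637448569098 = 73001588119502188212, q_14 = 46·33019243672040627 + 716895986881733 = 1519602104900750575 → 73001588119502188212/1519602104900750575

48/1
1201/25
30073/626
1174048/24439
1385345366/28837369
59606276299/1240765102
23014912952683/479078757982
46508061461124/968112474149
116031035874931/2415303706280
2019035671334951/42028275480909
1586242358305513459/33019243672040627
73001588119502188212/1519602104900750575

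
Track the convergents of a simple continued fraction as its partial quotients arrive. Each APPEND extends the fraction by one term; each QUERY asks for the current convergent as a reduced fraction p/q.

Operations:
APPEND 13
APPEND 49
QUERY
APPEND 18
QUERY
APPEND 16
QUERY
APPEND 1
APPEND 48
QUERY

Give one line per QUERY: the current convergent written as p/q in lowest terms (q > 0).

638/49
11497/883
184590/14177
9596766/737057

APPEND 13: p_0 = 13·1 + 0 = 13, q_0 = 13·0 + 1 = 1 → 13/1
APPEND 49: p_1 = 49·13 + 1 = 638, q_1 = 49·1 + 0 = 49 → 638/49
APPEND 18: p_2 = 18·638 + 13 = 11497, q_2 = 18·49 + 1 = 883 → 11497/883
APPEND 16: p_3 = 16·11497 + 638 = 184590, q_3 = 16·883 + 49 = 14177 → 184590/14177
APPEND 1: p_4 = 1·184590 + 11497 = 196087, q_4 = 1·14177 + 883 = 15060 → 196087/15060
APPEND 48: p_5 = 48·196087 + 184590 = 9596766, q_5 = 48·15060 + 14177 = 737057 → 9596766/737057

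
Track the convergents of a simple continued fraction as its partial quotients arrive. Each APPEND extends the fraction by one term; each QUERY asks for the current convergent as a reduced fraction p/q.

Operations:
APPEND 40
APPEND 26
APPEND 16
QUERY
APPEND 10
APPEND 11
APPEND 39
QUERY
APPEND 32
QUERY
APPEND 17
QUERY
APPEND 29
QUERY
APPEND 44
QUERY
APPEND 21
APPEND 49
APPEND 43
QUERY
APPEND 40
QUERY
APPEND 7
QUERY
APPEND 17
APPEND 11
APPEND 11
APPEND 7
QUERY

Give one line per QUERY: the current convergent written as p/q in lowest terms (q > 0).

16696/417
72891574/1820543
2334395075/58303949
39757607849/992987676
1155305022696/28854946553
50873178606473/1270610636008
2256676800219268271/56362854119484212
90319527992681510134/2255824307626837817
634493372748989839209/15847133007507348931
9457841921061986299292557/236219455276078353958678

APPEND 40: p_0 = 40·1 + 0 = 40, q_0 = 40·0 + 1 = 1 → 40/1
APPEND 26: p_1 = 26·40 + 1 = 1041, q_1 = 26·1 + 0 = 26 → 1041/26
APPEND 16: p_2 = 16·1041 + 40 = 16696, q_2 = 16·26 + 1 = 417 → 16696/417
APPEND 10: p_3 = 10·16696 + 1041 = 168001, q_3 = 10·417 + 26 = 4196 → 168001/4196
APPEND 11: p_4 = 11·168001 + 16696 = 1864707, q_4 = 11·4196 + 417 = 46573 → 1864707/46573
APPEND 39: p_5 = 39·1864707 + 168001 = 72891574, q_5 = 39·46573 + 4196 = 1820543 → 72891574/1820543
APPEND 32: p_6 = 32·72891574 + 1864707 = 2334395075, q_6 = 32·1820543 + 46573 = 58303949 → 2334395075/58303949
APPEND 17: p_7 = 17·2334395075 + 72891574 = 39757607849, q_7 = 17·58303949 + 1820543 = 992987676 → 39757607849/992987676
APPEND 29: p_8 = 29·39757607849 + 2334395075 = 1155305022696, q_8 = 29·992987676 + 58303949 = 28854946553 → 1155305022696/28854946553
APPEND 44: p_9 = 44·1155305022696 + 39757607849 = 50873178606473, q_9 = 44·28854946553 + 992987676 = 1270610636008 → 50873178606473/1270610636008
APPEND 21: p_10 = 21·50873178606473 + 1155305022696 = 1069492055758629, q_10 = 21·1270610636008 + 28854946553 = 26711678302721 → 1069492055758629/26711678302721
APPEND 49: p_11 = 49·1069492055758629 + 50873178606473 = 52455983910779294, q_11 = 49·26711678302721 + 1270610636008 = 1310142847469337 → 52455983910779294/1310142847469337
APPEND 43: p_12 = 43·52455983910779294 + 1069492055758629 = 2256676800219268271, q_12 = 43·1310142847469337 + 26711678302721 = 56362854119484212 → 2256676800219268271/56362854119484212
APPEND 40: p_13 = 40·2256676800219268271 + 52455983910779294 = 90319527992681510134, q_13 = 40·56362854119484212 + 1310142847469337 = 2255824307626837817 → 90319527992681510134/2255824307626837817
APPEND 7: p_14 = 7·90319527992681510134 + 2256676800219268271 = 634493372748989839209, q_14 = 7·2255824307626837817 + 56362854119484212 = 15847133007507348931 → 634493372748989839209/15847133007507348931
APPEND 17: p_15 = 17·634493372748989839209 + 90319527992681510134 = 10876706864725508776687, q_15 = 17·15847133007507348931 + 2255824307626837817 = 271657085435251769644 → 10876706864725508776687/271657085435251769644
APPEND 11: p_16 = 11·10876706864725508776687 + 634493372748989839209 = 120278268884729586382766, q_16 = 11·271657085435251769644 + 15847133007507348931 = 3004075072795276815015 → 120278268884729586382766/3004075072795276815015
APPEND 11: p_17 = 11·120278268884729586382766 + 10876706864725508776687 = 1333937664596750958987113, q_17 = 11·3004075072795276815015 + 271657085435251769644 = 33316482886183296734809 → 1333937664596750958987113/33316482886183296734809
APPEND 7: p_18 = 7·1333937664596750958987113 + 120278268884729586382766 = 9457841921061986299292557, q_18 = 7·33316482886183296734809 + 3004075072795276815015 = 236219455276078353958678 → 9457841921061986299292557/236219455276078353958678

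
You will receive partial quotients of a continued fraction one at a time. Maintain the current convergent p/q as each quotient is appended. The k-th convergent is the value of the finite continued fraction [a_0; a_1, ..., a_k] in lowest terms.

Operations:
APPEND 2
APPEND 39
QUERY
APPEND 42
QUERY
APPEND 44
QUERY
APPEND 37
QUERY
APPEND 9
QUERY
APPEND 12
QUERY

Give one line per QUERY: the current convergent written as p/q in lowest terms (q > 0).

79/39
3320/1639
146159/72155
5411203/2671374
48846986/24114521
591575035/292045626

APPEND 2: p_0 = 2·1 + 0 = 2, q_0 = 2·0 + 1 = 1 → 2/1
APPEND 39: p_1 = 39·2 + 1 = 79, q_1 = 39·1 + 0 = 39 → 79/39
APPEND 42: p_2 = 42·79 + 2 = 3320, q_2 = 42·39 + 1 = 1639 → 3320/1639
APPEND 44: p_3 = 44·3320 + 79 = 146159, q_3 = 44·1639 + 39 = 72155 → 146159/72155
APPEND 37: p_4 = 37·146159 + 3320 = 5411203, q_4 = 37·72155 + 1639 = 2671374 → 5411203/2671374
APPEND 9: p_5 = 9·5411203 + 146159 = 48846986, q_5 = 9·2671374 + 72155 = 24114521 → 48846986/24114521
APPEND 12: p_6 = 12·48846986 + 5411203 = 591575035, q_6 = 12·24114521 + 2671374 = 292045626 → 591575035/292045626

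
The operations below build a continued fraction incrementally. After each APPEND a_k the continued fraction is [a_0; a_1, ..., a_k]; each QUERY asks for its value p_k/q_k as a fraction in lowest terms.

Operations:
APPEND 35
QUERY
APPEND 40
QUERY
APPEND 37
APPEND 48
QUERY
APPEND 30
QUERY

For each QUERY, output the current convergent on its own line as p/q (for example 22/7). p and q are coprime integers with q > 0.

APPEND 35: p_0 = 35·1 + 0 = 35, q_0 = 35·0 + 1 = 1 → 35/1
APPEND 40: p_1 = 40·35 + 1 = 1401, q_1 = 40·1 + 0 = 40 → 1401/40
APPEND 37: p_2 = 37·1401 + 35 = 51872, q_2 = 37·40 + 1 = 1481 → 51872/1481
APPEND 48: p_3 = 48·51872 + 1401 = 2491257, q_3 = 48·1481 + 40 = 71128 → 2491257/71128
APPEND 30: p_4 = 30·2491257 + 51872 = 74789582, q_4 = 30·71128 + 1481 = 2135321 → 74789582/2135321

35/1
1401/40
2491257/71128
74789582/2135321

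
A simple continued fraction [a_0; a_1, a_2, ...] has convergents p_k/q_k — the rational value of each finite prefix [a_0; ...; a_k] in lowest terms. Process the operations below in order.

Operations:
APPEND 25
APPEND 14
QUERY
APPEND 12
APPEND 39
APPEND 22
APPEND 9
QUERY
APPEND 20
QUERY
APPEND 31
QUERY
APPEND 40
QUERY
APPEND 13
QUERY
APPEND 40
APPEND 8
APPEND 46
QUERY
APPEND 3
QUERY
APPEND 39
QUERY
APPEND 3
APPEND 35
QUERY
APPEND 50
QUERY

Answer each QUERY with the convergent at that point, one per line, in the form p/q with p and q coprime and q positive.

APPEND 25: p_0 = 25·1 + 0 = 25, q_0 = 25·0 + 1 = 1 → 25/1
APPEND 14: p_1 = 14·25 + 1 = 351, q_1 = 14·1 + 0 = 14 → 351/14
APPEND 12: p_2 = 12·351 + 25 = 4237, q_2 = 12·14 + 1 = 169 → 4237/169
APPEND 39: p_3 = 39·4237 + 351 = 165594, q_3 = 39·169 + 14 = 6605 → 165594/6605
APPEND 22: p_4 = 22·165594 + 4237 = 3647305, q_4 = 22·6605 + 169 = 145479 → 3647305/145479
APPEND 9: p_5 = 9·3647305 + 165594 = 32991339, q_5 = 9·145479 + 6605 = 1315916 → 32991339/1315916
APPEND 20: p_6 = 20·32991339 + 3647305 = 663474085, q_6 = 20·1315916 + 145479 = 26463799 → 663474085/26463799
APPEND 31: p_7 = 31·663474085 + 32991339 = 20600687974, q_7 = 31·26463799 + 1315916 = 821693685 → 20600687974/821693685
APPEND 40: p_8 = 40·20600687974 + 663474085 = 824690993045, q_8 = 40·821693685 + 26463799 = 32894211199 → 824690993045/32894211199
APPEND 13: p_9 = 13·824690993045 + 20600687974 = 10741583597559, q_9 = 13·32894211199 + 821693685 = 428446439272 → 10741583597559/428446439272
APPEND 40: p_10 = 40·10741583597559 + 824690993045 = 430488034895405, q_10 = 40·428446439272 + 32894211199 = 17170751782079 → 430488034895405/17170751782079
APPEND 8: p_11 = 8·430488034895405 + 10741583597559 = 3454645862760799, q_11 = 8·17170751782079 + 428446439272 = 137794460695904 → 3454645862760799/137794460695904
APPEND 46: p_12 = 46·3454645862760799 + 430488034895405 = 159344197721892159, q_12 = 46·137794460695904 + 17170751782079 = 6355715943793663 → 159344197721892159/6355715943793663
APPEND 3: p_13 = 3·159344197721892159 + 3454645862760799 = 481487239028437276, q_13 = 3·6355715943793663 + 137794460695904 = 19204942292076893 → 481487239028437276/19204942292076893
APPEND 39: p_14 = 39·481487239028437276 + 159344197721892159 = 18937346519830945923, q_14 = 39·19204942292076893 + 6355715943793663 = 755348465334792490 → 18937346519830945923/755348465334792490
APPEND 3: p_15 = 3·18937346519830945923 + 481487239028437276 = 57293526798521275045, q_15 = 3·755348465334792490 + 19204942292076893 = 2285250338296454363 → 57293526798521275045/2285250338296454363
APPEND 35: p_16 = 35·57293526798521275045 + 18937346519830945923 = 2024210784468075572498, q_16 = 35·2285250338296454363 + 755348465334792490 = 80739110305710695195 → 2024210784468075572498/80739110305710695195
APPEND 50: p_17 = 50·2024210784468075572498 + 57293526798521275045 = 101267832750202299899945, q_17 = 50·80739110305710695195 + 2285250338296454363 = 4039240765623831214113 → 101267832750202299899945/4039240765623831214113

351/14
32991339/1315916
663474085/26463799
20600687974/821693685
824690993045/32894211199
10741583597559/428446439272
159344197721892159/6355715943793663
481487239028437276/19204942292076893
18937346519830945923/755348465334792490
2024210784468075572498/80739110305710695195
101267832750202299899945/4039240765623831214113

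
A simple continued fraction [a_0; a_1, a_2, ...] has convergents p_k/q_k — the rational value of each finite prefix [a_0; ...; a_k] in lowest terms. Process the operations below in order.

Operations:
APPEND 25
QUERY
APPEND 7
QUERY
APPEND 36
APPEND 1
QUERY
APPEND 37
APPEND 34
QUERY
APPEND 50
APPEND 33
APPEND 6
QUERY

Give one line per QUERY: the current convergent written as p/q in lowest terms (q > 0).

APPEND 25: p_0 = 25·1 + 0 = 25, q_0 = 25·0 + 1 = 1 → 25/1
APPEND 7: p_1 = 7·25 + 1 = 176, q_1 = 7·1 + 0 = 7 → 176/7
APPEND 36: p_2 = 36·176 + 25 = 6361, q_2 = 36·7 + 1 = 253 → 6361/253
APPEND 1: p_3 = 1·6361 + 176 = 6537, q_3 = 1·253 + 7 = 260 → 6537/260
APPEND 37: p_4 = 37·6537 + 6361 = 248230, q_4 = 37·260 + 253 = 9873 → 248230/9873
APPEND 34: p_5 = 34·248230 + 6537 = 8446357, q_5 = 34·9873 + 260 = 335942 → 8446357/335942
APPEND 50: p_6 = 50·8446357 + 248230 = 422566080, q_6 = 50·335942 + 9873 = 16806973 → 422566080/16806973
APPEND 33: p_7 = 33·422566080 + 8446357 = 13953126997, q_7 = 33·16806973 + 335942 = 554966051 → 13953126997/554966051
APPEND 6: p_8 = 6·13953126997 + 422566080 = 84141328062, q_8 = 6·554966051 + 16806973 = 3346603279 → 84141328062/3346603279

25/1
176/7
6537/260
8446357/335942
84141328062/3346603279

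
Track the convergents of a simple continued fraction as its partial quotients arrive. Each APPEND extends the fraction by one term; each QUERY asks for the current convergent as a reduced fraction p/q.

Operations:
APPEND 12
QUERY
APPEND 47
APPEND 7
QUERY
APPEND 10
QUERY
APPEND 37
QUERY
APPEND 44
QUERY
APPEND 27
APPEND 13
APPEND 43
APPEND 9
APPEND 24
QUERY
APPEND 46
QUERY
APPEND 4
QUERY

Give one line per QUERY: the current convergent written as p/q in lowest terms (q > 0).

12/1
3967/330
40235/3347
1492662/124169
65717363/5466783
216971539691081/18049055386885
9989689752099109/831005135005944
40175730548087517/3342069595410661

APPEND 12: p_0 = 12·1 + 0 = 12, q_0 = 12·0 + 1 = 1 → 12/1
APPEND 47: p_1 = 47·12 + 1 = 565, q_1 = 47·1 + 0 = 47 → 565/47
APPEND 7: p_2 = 7·565 + 12 = 3967, q_2 = 7·47 + 1 = 330 → 3967/330
APPEND 10: p_3 = 10·3967 + 565 = 40235, q_3 = 10·330 + 47 = 3347 → 40235/3347
APPEND 37: p_4 = 37·40235 + 3967 = 1492662, q_4 = 37·3347 + 330 = 124169 → 1492662/124169
APPEND 44: p_5 = 44·1492662 + 40235 = 65717363, q_5 = 44·124169 + 3347 = 5466783 → 65717363/5466783
APPEND 27: p_6 = 27·65717363 + 1492662 = 1775861463, q_6 = 27·5466783 + 124169 = 147727310 → 1775861463/147727310
APPEND 13: p_7 = 13·1775861463 + 65717363 = 23151916382, q_7 = 13·147727310 + 5466783 = 1925921813 → 23151916382/1925921813
APPEND 43: p_8 = 43·23151916382 + 1775861463 = 997308265889, q_8 = 43·1925921813 + 147727310 = 82962365269 → 997308265889/82962365269
APPEND 9: p_9 = 9·997308265889 + 23151916382 = 8998926309383, q_9 = 9·82962365269 + 1925921813 = 748587209234 → 8998926309383/748587209234
APPEND 24: p_10 = 24·8998926309383 + 997308265889 = 216971539691081, q_10 = 24·748587209234 + 82962365269 = 18049055386885 → 216971539691081/18049055386885
APPEND 46: p_11 = 46·216971539691081 + 8998926309383 = 9989689752099109, q_11 = 46·18049055386885 + 748587209234 = 831005135005944 → 9989689752099109/831005135005944
APPEND 4: p_12 = 4·9989689752099109 + 216971539691081 = 40175730548087517, q_12 = 4·831005135005944 + 18049055386885 = 3342069595410661 → 40175730548087517/3342069595410661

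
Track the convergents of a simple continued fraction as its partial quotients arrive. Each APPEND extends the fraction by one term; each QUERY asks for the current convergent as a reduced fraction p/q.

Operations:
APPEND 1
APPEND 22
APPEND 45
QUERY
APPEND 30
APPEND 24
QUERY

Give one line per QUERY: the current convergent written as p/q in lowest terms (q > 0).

1036/991
747508/715039

APPEND 1: p_0 = 1·1 + 0 = 1, q_0 = 1·0 + 1 = 1 → 1/1
APPEND 22: p_1 = 22·1 + 1 = 23, q_1 = 22·1 + 0 = 22 → 23/22
APPEND 45: p_2 = 45·23 + 1 = 1036, q_2 = 45·22 + 1 = 991 → 1036/991
APPEND 30: p_3 = 30·1036 + 23 = 31103, q_3 = 30·991 + 22 = 29752 → 31103/29752
APPEND 24: p_4 = 24·31103 + 1036 = 747508, q_4 = 24·29752 + 991 = 715039 → 747508/715039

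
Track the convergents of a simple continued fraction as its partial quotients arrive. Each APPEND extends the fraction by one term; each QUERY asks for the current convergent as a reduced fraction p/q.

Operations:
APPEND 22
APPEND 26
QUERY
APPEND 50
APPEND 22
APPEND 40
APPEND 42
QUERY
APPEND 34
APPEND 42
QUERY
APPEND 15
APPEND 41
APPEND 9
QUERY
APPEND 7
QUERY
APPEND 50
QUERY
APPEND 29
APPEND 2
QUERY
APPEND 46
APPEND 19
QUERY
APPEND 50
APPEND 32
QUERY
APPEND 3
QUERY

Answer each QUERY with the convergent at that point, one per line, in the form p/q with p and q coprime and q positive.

573/26
1062515341/48211930
1519396306273/68943031252
8459699864253627/383861241281038
60155329357425943/2729564850684979
3016226167735550777/136862103775529988
178077654555112347729/8080323252457639250
157481031305403383833919/7145745726812914381739
252392062410310140922712639/11452360239833472483888331
765058517899024320816227877/34714743672441250563212074

APPEND 22: p_0 = 22·1 + 0 = 22, q_0 = 22·0 + 1 = 1 → 22/1
APPEND 26: p_1 = 26·22 + 1 = 573, q_1 = 26·1 + 0 = 26 → 573/26
APPEND 50: p_2 = 50·573 + 22 = 28672, q_2 = 50·26 + 1 = 1301 → 28672/1301
APPEND 22: p_3 = 22·28672 + 573 = 631357, q_3 = 22·1301 + 26 = 28648 → 631357/28648
APPEND 40: p_4 = 40·631357 + 28672 = 25282952, q_4 = 40·28648 + 1301 = 1147221 → 25282952/1147221
APPEND 42: p_5 = 42·25282952 + 631357 = 1062515341, q_5 = 42·1147221 + 28648 = 48211930 → 1062515341/48211930
APPEND 34: p_6 = 34·1062515341 + 25282952 = 36150804546, q_6 = 34·48211930 + 1147221 = 1640352841 → 36150804546/1640352841
APPEND 42: p_7 = 42·36150804546 + 1062515341 = 1519396306273, q_7 = 42·1640352841 + 48211930 = 68943031252 → 1519396306273/68943031252
APPEND 15: p_8 = 15·1519396306273 + 36150804546 = 22827095398641, q_8 = 15·68943031252 + 1640352841 = 1035785821621 → 22827095398641/1035785821621
APPEND 41: p_9 = 41·22827095398641 + 1519396306273 = 937430307650554, q_9 = 41·1035785821621 + 68943031252 = 42536161717713 → 937430307650554/42536161717713
APPEND 9: p_10 = 9·937430307650554 + 22827095398641 = 8459699864253627, q_10 = 9·42536161717713 + 1035785821621 = 383861241281038 → 8459699864253627/383861241281038
APPEND 7: p_11 = 7·8459699864253627 + 937430307650554 = 60155329357425943, q_11 = 7·383861241281038 + 42536161717713 = 2729564850684979 → 60155329357425943/2729564850684979
APPEND 50: p_12 = 50·60155329357425943 + 8459699864253627 = 3016226167735550777, q_12 = 50·2729564850684979 + 383861241281038 = 136862103775529988 → 3016226167735550777/136862103775529988
APPEND 29: p_13 = 29·3016226167735550777 + 60155329357425943 = 87530714193688398476, q_13 = 29·136862103775529988 + 2729564850684979 = 3971730574341054631 → 87530714193688398476/3971730574341054631
APPEND 2: p_14 = 2·87530714193688398476 + 3016226167735550777 = 178077654555112347729, q_14 = 2·3971730574341054631 + 136862103775529988 = 8080323252457639250 → 178077654555112347729/8080323252457639250
APPEND 46: p_15 = 46·178077654555112347729 + 87530714193688398476 = 8279102823728856394010, q_15 = 46·8080323252457639250 + 3971730574341054631 = 375666600187392460131 → 8279102823728856394010/375666600187392460131
APPEND 19: p_16 = 19·8279102823728856394010 + 178077654555112347729 = 157481031305403383833919, q_16 = 19·375666600187392460131 + 8080323252457639250 = 7145745726812914381739 → 157481031305403383833919/7145745726812914381739
APPEND 50: p_17 = 50·157481031305403383833919 + 8279102823728856394010 = 7882330668093898048089960, q_17 = 50·7145745726812914381739 + 375666600187392460131 = 357662952940833111547081 → 7882330668093898048089960/357662952940833111547081
APPEND 32: p_18 = 32·7882330668093898048089960 + 157481031305403383833919 = 252392062410310140922712639, q_18 = 32·357662952940833111547081 + 7145745726812914381739 = 11452360239833472483888331 → 252392062410310140922712639/11452360239833472483888331
APPEND 3: p_19 = 3·252392062410310140922712639 + 7882330668093898048089960 = 765058517899024320816227877, q_19 = 3·11452360239833472483888331 + 357662952940833111547081 = 34714743672441250563212074 → 765058517899024320816227877/34714743672441250563212074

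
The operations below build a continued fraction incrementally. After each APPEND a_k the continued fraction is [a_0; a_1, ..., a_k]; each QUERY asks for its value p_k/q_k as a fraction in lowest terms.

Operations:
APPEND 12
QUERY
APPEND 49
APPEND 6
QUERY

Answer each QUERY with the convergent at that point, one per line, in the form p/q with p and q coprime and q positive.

APPEND 12: p_0 = 12·1 + 0 = 12, q_0 = 12·0 + 1 = 1 → 12/1
APPEND 49: p_1 = 49·12 + 1 = 589, q_1 = 49·1 + 0 = 49 → 589/49
APPEND 6: p_2 = 6·589 + 12 = 3546, q_2 = 6·49 + 1 = 295 → 3546/295

12/1
3546/295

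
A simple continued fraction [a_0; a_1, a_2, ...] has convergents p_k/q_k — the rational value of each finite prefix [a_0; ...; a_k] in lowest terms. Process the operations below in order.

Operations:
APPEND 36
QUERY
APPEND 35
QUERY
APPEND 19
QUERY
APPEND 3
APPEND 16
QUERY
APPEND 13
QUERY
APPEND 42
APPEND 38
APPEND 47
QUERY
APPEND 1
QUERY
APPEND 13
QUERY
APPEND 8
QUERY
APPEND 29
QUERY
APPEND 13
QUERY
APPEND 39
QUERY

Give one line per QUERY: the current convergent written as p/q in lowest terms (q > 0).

36/1
1261/35
23995/666
1195931/33194
15620349/433555
1175240958946/32619731733
1200232101677/33313380440
16778258280747/465693677453
135426298347653/3758862800064
3944140910362684/109472714879309
51409258133062545/1426904156231081
2008905208099801939/55758734807891468

APPEND 36: p_0 = 36·1 + 0 = 36, q_0 = 36·0 + 1 = 1 → 36/1
APPEND 35: p_1 = 35·36 + 1 = 1261, q_1 = 35·1 + 0 = 35 → 1261/35
APPEND 19: p_2 = 19·1261 + 36 = 23995, q_2 = 19·35 + 1 = 666 → 23995/666
APPEND 3: p_3 = 3·23995 + 1261 = 73246, q_3 = 3·666 + 35 = 2033 → 73246/2033
APPEND 16: p_4 = 16·73246 + 23995 = 1195931, q_4 = 16·2033 + 666 = 33194 → 1195931/33194
APPEND 13: p_5 = 13·1195931 + 73246 = 15620349, q_5 = 13·33194 + 2033 = 433555 → 15620349/433555
APPEND 42: p_6 = 42·15620349 + 1195931 = 657250589, q_6 = 42·433555 + 33194 = 18242504 → 657250589/18242504
APPEND 38: p_7 = 38·657250589 + 15620349 = 24991142731, q_7 = 38·18242504 + 433555 = 693648707 → 24991142731/693648707
APPEND 47: p_8 = 47·24991142731 + 657250589 = 1175240958946, q_8 = 47·693648707 + 18242504 = 32619731733 → 1175240958946/32619731733
APPEND 1: p_9 = 1·1175240958946 + 24991142731 = 1200232101677, q_9 = 1·32619731733 + 693648707 = 33313380440 → 1200232101677/33313380440
APPEND 13: p_10 = 13·1200232101677 + 1175240958946 = 16778258280747, q_10 = 13·33313380440 + 32619731733 = 465693677453 → 16778258280747/465693677453
APPEND 8: p_11 = 8·16778258280747 + 1200232101677 = 135426298347653, q_11 = 8·465693677453 + 33313380440 = 3758862800064 → 135426298347653/3758862800064
APPEND 29: p_12 = 29·135426298347653 + 16778258280747 = 3944140910362684, q_12 = 29·3758862800064 + 465693677453 = 109472714879309 → 3944140910362684/109472714879309
APPEND 13: p_13 = 13·3944140910362684 + 135426298347653 = 51409258133062545, q_13 = 13·109472714879309 + 3758862800064 = 1426904156231081 → 51409258133062545/1426904156231081
APPEND 39: p_14 = 39·51409258133062545 + 3944140910362684 = 2008905208099801939, q_14 = 39·1426904156231081 + 109472714879309 = 55758734807891468 → 2008905208099801939/55758734807891468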